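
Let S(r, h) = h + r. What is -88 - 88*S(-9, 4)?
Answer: 352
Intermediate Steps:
-88 - 88*S(-9, 4) = -88 - 88*(4 - 9) = -88 - 88*(-5) = -88 + 440 = 352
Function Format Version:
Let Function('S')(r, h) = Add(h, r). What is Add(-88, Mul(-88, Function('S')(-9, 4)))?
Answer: 352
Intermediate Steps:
Add(-88, Mul(-88, Function('S')(-9, 4))) = Add(-88, Mul(-88, Add(4, -9))) = Add(-88, Mul(-88, -5)) = Add(-88, 440) = 352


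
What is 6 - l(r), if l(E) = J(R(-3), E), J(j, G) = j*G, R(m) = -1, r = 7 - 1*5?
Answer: 8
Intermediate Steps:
r = 2 (r = 7 - 5 = 2)
J(j, G) = G*j
l(E) = -E (l(E) = E*(-1) = -E)
6 - l(r) = 6 - (-1)*2 = 6 - 1*(-2) = 6 + 2 = 8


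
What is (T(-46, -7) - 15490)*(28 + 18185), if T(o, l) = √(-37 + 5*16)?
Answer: -282119370 + 18213*√43 ≈ -2.8200e+8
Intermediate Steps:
T(o, l) = √43 (T(o, l) = √(-37 + 80) = √43)
(T(-46, -7) - 15490)*(28 + 18185) = (√43 - 15490)*(28 + 18185) = (-15490 + √43)*18213 = -282119370 + 18213*√43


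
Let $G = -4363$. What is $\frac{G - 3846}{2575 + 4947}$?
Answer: $- \frac{8209}{7522} \approx -1.0913$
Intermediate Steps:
$\frac{G - 3846}{2575 + 4947} = \frac{-4363 - 3846}{2575 + 4947} = - \frac{8209}{7522}$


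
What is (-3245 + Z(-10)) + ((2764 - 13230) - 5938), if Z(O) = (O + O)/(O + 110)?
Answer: -98246/5 ≈ -19649.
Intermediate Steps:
Z(O) = 2*O/(110 + O) (Z(O) = (2*O)/(110 + O) = 2*O/(110 + O))
(-3245 + Z(-10)) + ((2764 - 13230) - 5938) = (-3245 + 2*(-10)/(110 - 10)) + ((2764 - 13230) - 5938) = (-3245 + 2*(-10)/100) + (-10466 - 5938) = (-3245 + 2*(-10)*(1/100)) - 16404 = (-3245 - ⅕) - 16404 = -16226/5 - 16404 = -98246/5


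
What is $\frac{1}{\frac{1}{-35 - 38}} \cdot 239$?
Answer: $-17447$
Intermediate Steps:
$\frac{1}{\frac{1}{-35 - 38}} \cdot 239 = \frac{1}{\frac{1}{-73}} \cdot 239 = \frac{1}{- \frac{1}{73}} \cdot 239 = \left(-73\right) 239 = -17447$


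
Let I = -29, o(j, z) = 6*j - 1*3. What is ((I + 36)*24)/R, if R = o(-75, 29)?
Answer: -56/151 ≈ -0.37086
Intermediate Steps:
o(j, z) = -3 + 6*j (o(j, z) = 6*j - 3 = -3 + 6*j)
R = -453 (R = -3 + 6*(-75) = -3 - 450 = -453)
((I + 36)*24)/R = ((-29 + 36)*24)/(-453) = (7*24)*(-1/453) = 168*(-1/453) = -56/151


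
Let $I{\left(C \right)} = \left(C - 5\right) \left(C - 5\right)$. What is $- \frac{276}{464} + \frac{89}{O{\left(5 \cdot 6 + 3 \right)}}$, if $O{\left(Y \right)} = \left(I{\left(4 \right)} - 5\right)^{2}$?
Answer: $\frac{2305}{464} \approx 4.9677$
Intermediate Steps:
$I{\left(C \right)} = \left(-5 + C\right)^{2}$ ($I{\left(C \right)} = \left(-5 + C\right) \left(-5 + C\right) = \left(-5 + C\right)^{2}$)
$O{\left(Y \right)} = 16$ ($O{\left(Y \right)} = \left(\left(-5 + 4\right)^{2} - 5\right)^{2} = \left(\left(-1\right)^{2} - 5\right)^{2} = \left(1 - 5\right)^{2} = \left(-4\right)^{2} = 16$)
$- \frac{276}{464} + \frac{89}{O{\left(5 \cdot 6 + 3 \right)}} = - \frac{276}{464} + \frac{89}{16} = \left(-276\right) \frac{1}{464} + 89 \cdot \frac{1}{16} = - \frac{69}{116} + \frac{89}{16} = \frac{2305}{464}$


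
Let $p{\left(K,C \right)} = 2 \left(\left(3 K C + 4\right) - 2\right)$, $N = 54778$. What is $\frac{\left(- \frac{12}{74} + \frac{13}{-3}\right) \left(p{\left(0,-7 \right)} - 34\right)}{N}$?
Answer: $\frac{2495}{1013393} \approx 0.002462$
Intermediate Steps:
$p{\left(K,C \right)} = 4 + 6 C K$ ($p{\left(K,C \right)} = 2 \left(\left(3 C K + 4\right) - 2\right) = 2 \left(\left(4 + 3 C K\right) - 2\right) = 2 \left(2 + 3 C K\right) = 4 + 6 C K$)
$\frac{\left(- \frac{12}{74} + \frac{13}{-3}\right) \left(p{\left(0,-7 \right)} - 34\right)}{N} = \frac{\left(- \frac{12}{74} + \frac{13}{-3}\right) \left(\left(4 + 6 \left(-7\right) 0\right) - 34\right)}{54778} = \left(\left(-12\right) \frac{1}{74} + 13 \left(- \frac{1}{3}\right)\right) \left(\left(4 + 0\right) - 34\right) \frac{1}{54778} = \left(- \frac{6}{37} - \frac{13}{3}\right) \left(4 - 34\right) \frac{1}{54778} = \left(- \frac{499}{111}\right) \left(-30\right) \frac{1}{54778} = \frac{4990}{37} \cdot \frac{1}{54778} = \frac{2495}{1013393}$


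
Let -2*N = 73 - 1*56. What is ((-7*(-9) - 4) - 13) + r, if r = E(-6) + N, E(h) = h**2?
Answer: 147/2 ≈ 73.500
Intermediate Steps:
N = -17/2 (N = -(73 - 1*56)/2 = -(73 - 56)/2 = -1/2*17 = -17/2 ≈ -8.5000)
r = 55/2 (r = (-6)**2 - 17/2 = 36 - 17/2 = 55/2 ≈ 27.500)
((-7*(-9) - 4) - 13) + r = ((-7*(-9) - 4) - 13) + 55/2 = ((63 - 4) - 13) + 55/2 = (59 - 13) + 55/2 = 46 + 55/2 = 147/2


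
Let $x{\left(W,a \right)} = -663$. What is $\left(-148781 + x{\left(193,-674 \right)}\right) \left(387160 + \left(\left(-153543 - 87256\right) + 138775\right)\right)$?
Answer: $-42611864384$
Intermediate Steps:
$\left(-148781 + x{\left(193,-674 \right)}\right) \left(387160 + \left(\left(-153543 - 87256\right) + 138775\right)\right) = \left(-148781 - 663\right) \left(387160 + \left(\left(-153543 - 87256\right) + 138775\right)\right) = - 149444 \left(387160 + \left(-240799 + 138775\right)\right) = - 149444 \left(387160 - 102024\right) = \left(-149444\right) 285136 = -42611864384$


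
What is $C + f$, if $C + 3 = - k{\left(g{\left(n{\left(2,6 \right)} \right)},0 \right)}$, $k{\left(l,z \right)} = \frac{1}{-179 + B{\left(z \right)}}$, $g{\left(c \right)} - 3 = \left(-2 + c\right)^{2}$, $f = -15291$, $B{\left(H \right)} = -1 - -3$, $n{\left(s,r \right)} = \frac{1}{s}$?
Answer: $- \frac{2707037}{177} \approx -15294.0$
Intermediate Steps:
$B{\left(H \right)} = 2$ ($B{\left(H \right)} = -1 + 3 = 2$)
$g{\left(c \right)} = 3 + \left(-2 + c\right)^{2}$
$k{\left(l,z \right)} = - \frac{1}{177}$ ($k{\left(l,z \right)} = \frac{1}{-179 + 2} = \frac{1}{-177} = - \frac{1}{177}$)
$C = - \frac{530}{177}$ ($C = -3 - - \frac{1}{177} = -3 + \frac{1}{177} = - \frac{530}{177} \approx -2.9944$)
$C + f = - \frac{530}{177} - 15291 = - \frac{2707037}{177}$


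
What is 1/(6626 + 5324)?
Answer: 1/11950 ≈ 8.3682e-5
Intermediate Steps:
1/(6626 + 5324) = 1/11950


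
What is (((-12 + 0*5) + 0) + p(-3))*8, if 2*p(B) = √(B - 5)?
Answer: -96 + 8*I*√2 ≈ -96.0 + 11.314*I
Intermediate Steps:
p(B) = √(-5 + B)/2 (p(B) = √(B - 5)/2 = √(-5 + B)/2)
(((-12 + 0*5) + 0) + p(-3))*8 = (((-12 + 0*5) + 0) + √(-5 - 3)/2)*8 = (((-12 + 0) + 0) + √(-8)/2)*8 = ((-12 + 0) + (2*I*√2)/2)*8 = (-12 + I*√2)*8 = -96 + 8*I*√2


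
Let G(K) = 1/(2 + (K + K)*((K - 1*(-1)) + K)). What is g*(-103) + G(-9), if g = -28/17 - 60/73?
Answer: 97203577/382228 ≈ 254.31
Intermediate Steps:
G(K) = 1/(2 + 2*K*(1 + 2*K)) (G(K) = 1/(2 + (2*K)*((K + 1) + K)) = 1/(2 + (2*K)*((1 + K) + K)) = 1/(2 + (2*K)*(1 + 2*K)) = 1/(2 + 2*K*(1 + 2*K)))
g = -3064/1241 (g = -28*1/17 - 60*1/73 = -28/17 - 60/73 = -3064/1241 ≈ -2.4690)
g*(-103) + G(-9) = -3064/1241*(-103) + 1/(2*(1 - 9 + 2*(-9)²)) = 315592/1241 + 1/(2*(1 - 9 + 2*81)) = 315592/1241 + 1/(2*(1 - 9 + 162)) = 315592/1241 + (½)/154 = 315592/1241 + (½)*(1/154) = 315592/1241 + 1/308 = 97203577/382228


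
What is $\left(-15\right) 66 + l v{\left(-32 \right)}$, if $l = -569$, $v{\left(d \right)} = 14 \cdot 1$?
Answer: $-8956$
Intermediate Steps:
$v{\left(d \right)} = 14$
$\left(-15\right) 66 + l v{\left(-32 \right)} = \left(-15\right) 66 - 7966 = -990 - 7966 = -8956$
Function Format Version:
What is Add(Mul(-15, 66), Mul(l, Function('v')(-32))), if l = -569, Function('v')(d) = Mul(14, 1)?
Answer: -8956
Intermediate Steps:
Function('v')(d) = 14
Add(Mul(-15, 66), Mul(l, Function('v')(-32))) = Add(Mul(-15, 66), Mul(-569, 14)) = Add(-990, -7966) = -8956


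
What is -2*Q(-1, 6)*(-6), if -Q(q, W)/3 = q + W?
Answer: -180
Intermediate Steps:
Q(q, W) = -3*W - 3*q (Q(q, W) = -3*(q + W) = -3*(W + q) = -3*W - 3*q)
-2*Q(-1, 6)*(-6) = -2*(-3*6 - 3*(-1))*(-6) = -2*(-18 + 3)*(-6) = -(-30)*(-6) = -2*90 = -180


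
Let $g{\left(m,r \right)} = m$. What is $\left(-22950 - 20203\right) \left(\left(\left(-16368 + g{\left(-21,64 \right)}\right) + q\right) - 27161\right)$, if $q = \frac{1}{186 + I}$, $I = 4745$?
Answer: $\frac{9266893099497}{4931} \approx 1.8793 \cdot 10^{9}$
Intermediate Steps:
$q = \frac{1}{4931}$ ($q = \frac{1}{186 + 4745} = \frac{1}{4931} \approx 0.0002028$)
$\left(-22950 - 20203\right) \left(\left(\left(-16368 + g{\left(-21,64 \right)}\right) + q\right) - 27161\right) = \left(-22950 - 20203\right) \left(\left(\left(-16368 - 21\right) + \frac{1}{4931}\right) - 27161\right) = - 43153 \left(\left(-16389 + \frac{1}{4931}\right) - 27161\right) = - 43153 \left(- \frac{80814158}{4931} - 27161\right) = \left(-43153\right) \left(- \frac{214745049}{4931}\right) = \frac{9266893099497}{4931}$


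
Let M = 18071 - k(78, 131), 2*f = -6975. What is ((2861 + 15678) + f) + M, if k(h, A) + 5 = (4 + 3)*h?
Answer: 65163/2 ≈ 32582.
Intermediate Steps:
k(h, A) = -5 + 7*h (k(h, A) = -5 + (4 + 3)*h = -5 + 7*h)
f = -6975/2 (f = (1/2)*(-6975) = -6975/2 ≈ -3487.5)
M = 17530 (M = 18071 - (-5 + 7*78) = 18071 - (-5 + 546) = 18071 - 1*541 = 18071 - 541 = 17530)
((2861 + 15678) + f) + M = ((2861 + 15678) - 6975/2) + 17530 = (18539 - 6975/2) + 17530 = 30103/2 + 17530 = 65163/2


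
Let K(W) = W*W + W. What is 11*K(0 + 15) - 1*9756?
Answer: -7116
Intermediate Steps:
K(W) = W + W² (K(W) = W² + W = W + W²)
11*K(0 + 15) - 1*9756 = 11*((0 + 15)*(1 + (0 + 15))) - 1*9756 = 11*(15*(1 + 15)) - 9756 = 11*(15*16) - 9756 = 11*240 - 9756 = 2640 - 9756 = -7116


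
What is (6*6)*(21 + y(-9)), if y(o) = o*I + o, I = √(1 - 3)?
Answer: 432 - 324*I*√2 ≈ 432.0 - 458.21*I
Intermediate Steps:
I = I*√2 (I = √(-2) = I*√2 ≈ 1.4142*I)
y(o) = o + I*o*√2 (y(o) = o*(I*√2) + o = I*o*√2 + o = o + I*o*√2)
(6*6)*(21 + y(-9)) = (6*6)*(21 - 9*(1 + I*√2)) = 36*(21 + (-9 - 9*I*√2)) = 36*(12 - 9*I*√2) = 432 - 324*I*√2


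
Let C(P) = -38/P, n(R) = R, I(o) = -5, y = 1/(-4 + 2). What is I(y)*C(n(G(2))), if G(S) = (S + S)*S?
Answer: 95/4 ≈ 23.750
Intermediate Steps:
G(S) = 2*S**2 (G(S) = (2*S)*S = 2*S**2)
y = -1/2 (y = 1/(-2) = -1/2 ≈ -0.50000)
I(y)*C(n(G(2))) = -(-190)/(2*2**2) = -(-190)/(2*4) = -(-190)/8 = -5*(-19/4) = 95/4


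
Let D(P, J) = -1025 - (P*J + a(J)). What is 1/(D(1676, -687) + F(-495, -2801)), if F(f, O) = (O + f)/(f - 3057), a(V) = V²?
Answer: 111/75304501 ≈ 1.4740e-6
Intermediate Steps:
F(f, O) = (O + f)/(-3057 + f)
D(P, J) = -1025 - J² - J*P (D(P, J) = -1025 - (P*J + J²) = -1025 - (J*P + J²) = -1025 - (J² + J*P) = -1025 + (-J² - J*P) = -1025 - J² - J*P)
1/(D(1676, -687) + F(-495, -2801)) = 1/((-1025 - 1*(-687)² - 1*(-687)*1676) + (-2801 - 495)/(-3057 - 495)) = 1/((-1025 - 1*471969 + 1151412) - 3296/(-3552)) = 1/((-1025 - 471969 + 1151412) - 1/3552*(-3296)) = 1/(678418 + 103/111) = 1/(75304501/111) = 111/75304501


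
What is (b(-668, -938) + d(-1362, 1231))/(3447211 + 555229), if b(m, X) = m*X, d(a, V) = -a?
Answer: 313973/2001220 ≈ 0.15689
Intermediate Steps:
b(m, X) = X*m
(b(-668, -938) + d(-1362, 1231))/(3447211 + 555229) = (-938*(-668) - 1*(-1362))/(3447211 + 555229) = (626584 + 1362)/4002440 = 627946*(1/4002440) = 313973/2001220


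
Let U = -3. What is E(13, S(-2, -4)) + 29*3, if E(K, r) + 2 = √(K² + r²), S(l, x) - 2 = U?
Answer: 85 + √170 ≈ 98.038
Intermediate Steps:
S(l, x) = -1 (S(l, x) = 2 - 3 = -1)
E(K, r) = -2 + √(K² + r²)
E(13, S(-2, -4)) + 29*3 = (-2 + √(13² + (-1)²)) + 29*3 = (-2 + √(169 + 1)) + 87 = (-2 + √170) + 87 = 85 + √170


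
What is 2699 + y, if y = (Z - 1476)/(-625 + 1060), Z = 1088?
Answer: 1173677/435 ≈ 2698.1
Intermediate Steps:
y = -388/435 (y = (1088 - 1476)/(-625 + 1060) = -388/435 ≈ -0.89195)
2699 + y = 2699 - 388/435 = 1173677/435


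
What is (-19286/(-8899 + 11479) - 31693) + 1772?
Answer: -38607733/1290 ≈ -29928.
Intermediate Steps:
(-19286/(-8899 + 11479) - 31693) + 1772 = (-19286/2580 - 31693) + 1772 = (-19286*1/2580 - 31693) + 1772 = (-9643/1290 - 31693) + 1772 = -40893613/1290 + 1772 = -38607733/1290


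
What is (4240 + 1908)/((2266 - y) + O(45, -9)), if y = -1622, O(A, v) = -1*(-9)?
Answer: 6148/3897 ≈ 1.5776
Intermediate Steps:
O(A, v) = 9
(4240 + 1908)/((2266 - y) + O(45, -9)) = (4240 + 1908)/((2266 - 1*(-1622)) + 9) = 6148/((2266 + 1622) + 9) = 6148/(3888 + 9) = 6148/3897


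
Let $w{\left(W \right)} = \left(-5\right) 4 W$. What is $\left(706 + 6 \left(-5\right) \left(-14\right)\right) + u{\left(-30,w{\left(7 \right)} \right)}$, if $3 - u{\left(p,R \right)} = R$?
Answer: $1269$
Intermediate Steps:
$w{\left(W \right)} = - 20 W$
$u{\left(p,R \right)} = 3 - R$
$\left(706 + 6 \left(-5\right) \left(-14\right)\right) + u{\left(-30,w{\left(7 \right)} \right)} = \left(706 + 6 \left(-5\right) \left(-14\right)\right) - \left(-3 - 140\right) = \left(706 - -420\right) + \left(3 - -140\right) = \left(706 + 420\right) + \left(3 + 140\right) = 1126 + 143 = 1269$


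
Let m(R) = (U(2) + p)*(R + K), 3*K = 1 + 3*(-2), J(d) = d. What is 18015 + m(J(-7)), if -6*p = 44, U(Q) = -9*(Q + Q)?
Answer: 165515/9 ≈ 18391.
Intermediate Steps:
K = -5/3 (K = (1 + 3*(-2))/3 = (1 - 6)/3 = (⅓)*(-5) = -5/3 ≈ -1.6667)
U(Q) = -18*Q
p = -22/3 (p = -⅙*44 = -22/3 ≈ -7.3333)
m(R) = 650/9 - 130*R/3 (m(R) = (-18*2 - 22/3)*(R - 5/3) = (-36 - 22/3)*(-5/3 + R) = -130*(-5/3 + R)/3 = 650/9 - 130*R/3)
18015 + m(J(-7)) = 18015 + (650/9 - 130/3*(-7)) = 18015 + (650/9 + 910/3) = 18015 + 3380/9 = 165515/9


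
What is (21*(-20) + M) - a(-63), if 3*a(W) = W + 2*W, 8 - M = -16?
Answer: -333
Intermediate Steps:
M = 24 (M = 8 - 1*(-16) = 8 + 16 = 24)
a(W) = W (a(W) = (W + 2*W)/3 = (3*W)/3 = W)
(21*(-20) + M) - a(-63) = (21*(-20) + 24) - 1*(-63) = (-420 + 24) + 63 = -396 + 63 = -333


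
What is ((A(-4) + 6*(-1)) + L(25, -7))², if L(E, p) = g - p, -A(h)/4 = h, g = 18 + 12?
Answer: 2209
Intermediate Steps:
g = 30
A(h) = -4*h
L(E, p) = 30 - p
((A(-4) + 6*(-1)) + L(25, -7))² = ((-4*(-4) + 6*(-1)) + (30 - 1*(-7)))² = ((16 - 6) + (30 + 7))² = (10 + 37)² = 47² = 2209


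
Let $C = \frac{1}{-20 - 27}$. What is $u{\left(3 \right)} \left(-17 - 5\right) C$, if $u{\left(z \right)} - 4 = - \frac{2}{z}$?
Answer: $\frac{220}{141} \approx 1.5603$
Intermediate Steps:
$u{\left(z \right)} = 4 - \frac{2}{z}$
$C = - \frac{1}{47}$ ($C = \frac{1}{-47} = - \frac{1}{47} \approx -0.021277$)
$u{\left(3 \right)} \left(-17 - 5\right) C = \left(4 - \frac{2}{3}\right) \left(-17 - 5\right) \left(- \frac{1}{47}\right) = \left(4 - \frac{2}{3}\right) \left(-22\right) \left(- \frac{1}{47}\right) = \frac{10}{3} \left(-22\right) \left(- \frac{1}{47}\right) = \left(- \frac{220}{3}\right) \left(- \frac{1}{47}\right) = \frac{220}{141}$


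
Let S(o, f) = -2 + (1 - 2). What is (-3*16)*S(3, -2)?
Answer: 144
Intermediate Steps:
S(o, f) = -3 (S(o, f) = -2 - 1 = -3)
(-3*16)*S(3, -2) = -3*16*(-3) = -48*(-3) = 144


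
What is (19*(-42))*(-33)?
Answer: 26334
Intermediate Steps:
(19*(-42))*(-33) = -798*(-33) = 26334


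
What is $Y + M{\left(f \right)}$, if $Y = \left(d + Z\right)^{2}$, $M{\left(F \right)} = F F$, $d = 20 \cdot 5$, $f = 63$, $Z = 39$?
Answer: $23290$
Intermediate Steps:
$d = 100$
$M{\left(F \right)} = F^{2}$
$Y = 19321$ ($Y = \left(100 + 39\right)^{2} = 139^{2} = 19321$)
$Y + M{\left(f \right)} = 19321 + 63^{2} = 19321 + 3969 = 23290$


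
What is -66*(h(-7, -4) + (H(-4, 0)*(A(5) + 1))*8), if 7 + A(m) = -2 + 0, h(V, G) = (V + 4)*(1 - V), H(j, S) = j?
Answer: -15312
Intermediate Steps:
h(V, G) = (1 - V)*(4 + V) (h(V, G) = (4 + V)*(1 - V) = (1 - V)*(4 + V))
A(m) = -9 (A(m) = -7 + (-2 + 0) = -7 - 2 = -9)
-66*(h(-7, -4) + (H(-4, 0)*(A(5) + 1))*8) = -66*((4 - 1*(-7)² - 3*(-7)) - 4*(-9 + 1)*8) = -66*((4 - 1*49 + 21) - 4*(-8)*8) = -66*((4 - 49 + 21) + 32*8) = -66*(-24 + 256) = -66*232 = -15312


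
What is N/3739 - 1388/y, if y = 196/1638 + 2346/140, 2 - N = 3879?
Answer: -43039787897/516808319 ≈ -83.280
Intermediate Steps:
N = -3877 (N = 2 - 1*3879 = 2 - 3879 = -3877)
y = 138221/8190 (y = 196*(1/1638) + 2346*(1/140) = 14/117 + 1173/70 = 138221/8190 ≈ 16.877)
N/3739 - 1388/y = -3877/3739 - 1388/138221/8190 = -3877*1/3739 - 1388*8190/138221 = -3877/3739 - 11367720/138221 = -43039787897/516808319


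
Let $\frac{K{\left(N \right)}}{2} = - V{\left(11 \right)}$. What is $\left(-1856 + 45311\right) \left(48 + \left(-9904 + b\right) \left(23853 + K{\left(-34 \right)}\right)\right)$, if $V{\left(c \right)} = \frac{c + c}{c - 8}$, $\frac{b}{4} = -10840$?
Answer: $-55175897209760$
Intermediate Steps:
$b = -43360$ ($b = 4 \left(-10840\right) = -43360$)
$V{\left(c \right)} = \frac{2 c}{-8 + c}$
$K{\left(N \right)} = - \frac{44}{3}$ ($K{\left(N \right)} = 2 \left(- \frac{2 \cdot 11}{-8 + 11}\right) = 2 \left(- \frac{2 \cdot 11}{3}\right) = 2 \left(\left(-1\right) \frac{22}{3}\right) = 2 \left(- \frac{22}{3}\right) = - \frac{44}{3}$)
$\left(-1856 + 45311\right) \left(48 + \left(-9904 + b\right) \left(23853 + K{\left(-34 \right)}\right)\right) = \left(-1856 + 45311\right) \left(48 + \left(-9904 - 43360\right) \left(23853 - \frac{44}{3}\right)\right) = 43455 \left(48 - \frac{3809174960}{3}\right) = 43455 \left(- \frac{3809174816}{3}\right) = -55175897209760$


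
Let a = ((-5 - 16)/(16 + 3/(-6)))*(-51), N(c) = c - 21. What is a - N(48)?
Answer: 1305/31 ≈ 42.097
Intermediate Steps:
N(c) = -21 + c
a = 2142/31 (a = -21/(16 + 3*(-⅙))*(-51) = -21/(16 - ½)*(-51) = -21/31/2*(-51) = -21*2/31*(-51) = -42/31*(-51) = 2142/31 ≈ 69.097)
a - N(48) = 2142/31 - (-21 + 48) = 2142/31 - 1*27 = 2142/31 - 27 = 1305/31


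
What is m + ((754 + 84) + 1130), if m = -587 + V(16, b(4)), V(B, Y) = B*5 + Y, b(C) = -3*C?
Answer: 1449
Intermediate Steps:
V(B, Y) = Y + 5*B (V(B, Y) = 5*B + Y = Y + 5*B)
m = -519 (m = -587 + (-3*4 + 5*16) = -587 + (-12 + 80) = -587 + 68 = -519)
m + ((754 + 84) + 1130) = -519 + ((754 + 84) + 1130) = -519 + (838 + 1130) = -519 + 1968 = 1449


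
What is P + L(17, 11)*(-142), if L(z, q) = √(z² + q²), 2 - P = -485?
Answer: 487 - 142*√410 ≈ -2388.3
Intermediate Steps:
P = 487 (P = 2 - 1*(-485) = 2 + 485 = 487)
L(z, q) = √(q² + z²)
P + L(17, 11)*(-142) = 487 + √(11² + 17²)*(-142) = 487 + √(121 + 289)*(-142) = 487 + √410*(-142) = 487 - 142*√410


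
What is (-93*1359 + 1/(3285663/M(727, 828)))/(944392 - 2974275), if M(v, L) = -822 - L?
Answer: 2945142491/47301499769 ≈ 0.062263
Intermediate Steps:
(-93*1359 + 1/(3285663/M(727, 828)))/(944392 - 2974275) = (-93*1359 + 1/(3285663/(-822 - 1*828)))/(944392 - 2974275) = (-126387 + 1/(3285663/(-822 - 828)))/(-2029883) = (-126387 + 1/(3285663/(-1650)))*(-1/2029883) = (-126387 + 1/(3285663*(-1/1650)))*(-1/2029883) = (-126387 + 1/(-1095221/550))*(-1/2029883) = (-126387 - 550/1095221)*(-1/2029883) = -138421697077/1095221*(-1/2029883) = 2945142491/47301499769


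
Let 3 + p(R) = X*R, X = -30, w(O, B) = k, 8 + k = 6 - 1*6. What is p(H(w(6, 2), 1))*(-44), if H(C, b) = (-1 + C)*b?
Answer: -11748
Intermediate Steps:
k = -8 (k = -8 + (6 - 1*6) = -8 + (6 - 6) = -8 + 0 = -8)
w(O, B) = -8
H(C, b) = b*(-1 + C)
p(R) = -3 - 30*R
p(H(w(6, 2), 1))*(-44) = (-3 - 30*(-1 - 8))*(-44) = (-3 - 30*(-9))*(-44) = (-3 + 270)*(-44) = 267*(-44) = -11748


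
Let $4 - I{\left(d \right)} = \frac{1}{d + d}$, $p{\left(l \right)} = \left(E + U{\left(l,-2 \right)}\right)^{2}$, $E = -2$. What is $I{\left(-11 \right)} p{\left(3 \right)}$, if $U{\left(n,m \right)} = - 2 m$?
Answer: $\frac{178}{11} \approx 16.182$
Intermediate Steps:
$p{\left(l \right)} = 4$ ($p{\left(l \right)} = \left(-2 - -4\right)^{2} = \left(-2 + 4\right)^{2} = 2^{2} = 4$)
$I{\left(d \right)} = 4 - \frac{1}{2 d}$ ($I{\left(d \right)} = 4 - \frac{1}{d + d} = 4 - \frac{1}{2 d}$)
$I{\left(-11 \right)} p{\left(3 \right)} = \left(4 - \frac{1}{2 \left(-11\right)}\right) 4 = \left(4 - - \frac{1}{22}\right) 4 = \left(4 + \frac{1}{22}\right) 4 = \frac{89}{22} \cdot 4 = \frac{178}{11}$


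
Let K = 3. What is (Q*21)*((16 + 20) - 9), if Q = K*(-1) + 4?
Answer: 567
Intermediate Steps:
Q = 1 (Q = 3*(-1) + 4 = -3 + 4 = 1)
(Q*21)*((16 + 20) - 9) = (1*21)*((16 + 20) - 9) = 21*(36 - 9) = 21*27 = 567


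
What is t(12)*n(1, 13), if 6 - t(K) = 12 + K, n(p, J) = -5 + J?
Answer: -144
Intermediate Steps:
t(K) = -6 - K (t(K) = 6 - (12 + K) = 6 + (-12 - K) = -6 - K)
t(12)*n(1, 13) = (-6 - 1*12)*(-5 + 13) = (-6 - 12)*8 = -18*8 = -144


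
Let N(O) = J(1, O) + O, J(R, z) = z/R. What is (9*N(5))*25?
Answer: 2250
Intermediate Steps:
N(O) = 2*O (N(O) = O/1 + O = O*1 + O = O + O = 2*O)
(9*N(5))*25 = (9*(2*5))*25 = (9*10)*25 = 90*25 = 2250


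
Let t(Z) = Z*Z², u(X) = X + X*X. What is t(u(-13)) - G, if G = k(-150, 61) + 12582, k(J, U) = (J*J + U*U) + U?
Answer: 3757552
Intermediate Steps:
u(X) = X + X²
k(J, U) = U + J² + U² (k(J, U) = (J² + U²) + U = U + J² + U²)
G = 38864 (G = (61 + (-150)² + 61²) + 12582 = (61 + 22500 + 3721) + 12582 = 26282 + 12582 = 38864)
t(Z) = Z³
t(u(-13)) - G = (-13*(1 - 13))³ - 1*38864 = (-13*(-12))³ - 38864 = 156³ - 38864 = 3796416 - 38864 = 3757552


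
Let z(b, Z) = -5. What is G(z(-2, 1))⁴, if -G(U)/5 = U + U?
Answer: 6250000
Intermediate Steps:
G(U) = -10*U (G(U) = -5*(U + U) = -10*U)
G(z(-2, 1))⁴ = (-10*(-5))⁴ = 50⁴ = 6250000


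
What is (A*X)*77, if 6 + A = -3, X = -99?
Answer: 68607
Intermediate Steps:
A = -9 (A = -6 - 3 = -9)
(A*X)*77 = -9*(-99)*77 = 891*77 = 68607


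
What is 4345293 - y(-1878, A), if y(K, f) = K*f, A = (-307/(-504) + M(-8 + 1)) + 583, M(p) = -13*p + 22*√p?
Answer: 471425551/84 + 41316*I*√7 ≈ 5.6122e+6 + 1.0931e+5*I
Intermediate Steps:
A = 340003/504 + 22*I*√7 (A = (-307/(-504) + (-13*(-8 + 1) + 22*√(-8 + 1))) + 583 = (-307*(-1/504) + (-13*(-7) + 22*√(-7))) + 583 = (307/504 + (91 + 22*(I*√7))) + 583 = (307/504 + (91 + 22*I*√7)) + 583 = (46171/504 + 22*I*√7) + 583 = 340003/504 + 22*I*√7 ≈ 674.61 + 58.207*I)
4345293 - y(-1878, A) = 4345293 - (-1878)*(340003/504 + 22*I*√7) = 4345293 - (-106420939/84 - 41316*I*√7) = 4345293 + (106420939/84 + 41316*I*√7) = 471425551/84 + 41316*I*√7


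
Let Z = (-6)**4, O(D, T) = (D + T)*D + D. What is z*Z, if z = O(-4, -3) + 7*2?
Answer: 49248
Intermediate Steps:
O(D, T) = D + D*(D + T) (O(D, T) = D*(D + T) + D = D + D*(D + T))
z = 38 (z = -4*(1 - 4 - 3) + 7*2 = -4*(-6) + 14 = 24 + 14 = 38)
Z = 1296
z*Z = 38*1296 = 49248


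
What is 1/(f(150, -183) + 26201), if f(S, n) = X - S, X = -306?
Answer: 1/25745 ≈ 3.8842e-5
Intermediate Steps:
f(S, n) = -306 - S
1/(f(150, -183) + 26201) = 1/((-306 - 1*150) + 26201) = 1/((-306 - 150) + 26201) = 1/(-456 + 26201) = 1/25745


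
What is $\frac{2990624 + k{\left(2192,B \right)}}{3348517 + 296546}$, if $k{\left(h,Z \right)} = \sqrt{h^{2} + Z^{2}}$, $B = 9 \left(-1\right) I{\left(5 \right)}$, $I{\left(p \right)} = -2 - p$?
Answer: $\frac{2990624}{3645063} + \frac{\sqrt{4808833}}{3645063} \approx 0.82106$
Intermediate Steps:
$B = 63$ ($B = 9 \left(-1\right) \left(-2 - 5\right) = - 9 \left(-2 - 5\right) = \left(-9\right) \left(-7\right) = 63$)
$k{\left(h,Z \right)} = \sqrt{Z^{2} + h^{2}}$
$\frac{2990624 + k{\left(2192,B \right)}}{3348517 + 296546} = \frac{2990624 + \sqrt{63^{2} + 2192^{2}}}{3348517 + 296546} = \frac{2990624 + \sqrt{3969 + 4804864}}{3645063} = \left(2990624 + \sqrt{4808833}\right) \frac{1}{3645063} = \frac{2990624}{3645063} + \frac{\sqrt{4808833}}{3645063}$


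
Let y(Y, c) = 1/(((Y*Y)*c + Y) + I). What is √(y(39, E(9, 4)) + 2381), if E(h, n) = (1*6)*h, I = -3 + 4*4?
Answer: 3*√1786950719918/82186 ≈ 48.795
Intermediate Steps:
I = 13 (I = -3 + 16 = 13)
E(h, n) = 6*h
y(Y, c) = 1/(13 + Y + c*Y²) (y(Y, c) = 1/(((Y*Y)*c + Y) + 13) = 1/((Y²*c + Y) + 13) = 1/((c*Y² + Y) + 13) = 1/((Y + c*Y²) + 13) = 1/(13 + Y + c*Y²))
√(y(39, E(9, 4)) + 2381) = √(1/(13 + 39 + (6*9)*39²) + 2381) = √(1/(13 + 39 + 54*1521) + 2381) = √(1/(13 + 39 + 82134) + 2381) = √(1/82186 + 2381) = √(195684867/82186) = 3*√1786950719918/82186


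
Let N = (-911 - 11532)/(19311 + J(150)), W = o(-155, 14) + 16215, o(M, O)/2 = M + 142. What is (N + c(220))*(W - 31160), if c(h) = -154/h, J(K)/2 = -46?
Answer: 3876935073/192190 ≈ 20172.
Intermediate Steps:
o(M, O) = 284 + 2*M (o(M, O) = 2*(M + 142) = 2*(142 + M) = 284 + 2*M)
J(K) = -92 (J(K) = 2*(-46) = -92)
W = 16189 (W = (284 + 2*(-155)) + 16215 = (284 - 310) + 16215 = -26 + 16215 = 16189)
N = -12443/19219 (N = (-911 - 11532)/(19311 - 92) = -12443/19219 ≈ -0.64743)
(N + c(220))*(W - 31160) = (-12443/19219 - 154/220)*(16189 - 31160) = (-12443/19219 - 154*1/220)*(-14971) = (-12443/19219 - 7/10)*(-14971) = -258963/192190*(-14971) = 3876935073/192190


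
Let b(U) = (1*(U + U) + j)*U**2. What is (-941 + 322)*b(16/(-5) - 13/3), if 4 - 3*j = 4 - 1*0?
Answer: 1786306486/3375 ≈ 5.2928e+5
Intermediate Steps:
j = 0 (j = 4/3 - (4 - 1*0)/3 = 4/3 - (4 + 0)/3 = 4/3 - 1/3*4 = 4/3 - 4/3 = 0)
b(U) = 2*U**3 (b(U) = (1*(U + U) + 0)*U**2 = (1*(2*U) + 0)*U**2 = (2*U + 0)*U**2 = (2*U)*U**2 = 2*U**3)
(-941 + 322)*b(16/(-5) - 13/3) = (-941 + 322)*(2*(16/(-5) - 13/3)**3) = -1238*(16*(-1/5) - 13*1/3)**3 = -1238*(-16/5 - 13/3)**3 = -1238*(-113/15)**3 = -1238*(-1442897)/3375 = -619*(-2885794/3375) = 1786306486/3375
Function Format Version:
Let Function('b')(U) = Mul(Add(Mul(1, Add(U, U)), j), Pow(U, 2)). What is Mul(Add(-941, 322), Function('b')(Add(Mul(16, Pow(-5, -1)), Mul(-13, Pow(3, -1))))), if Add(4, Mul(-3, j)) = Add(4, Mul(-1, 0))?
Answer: Rational(1786306486, 3375) ≈ 5.2928e+5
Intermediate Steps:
j = 0 (j = Add(Rational(4, 3), Mul(Rational(-1, 3), Add(4, Mul(-1, 0)))) = Add(Rational(4, 3), Mul(Rational(-1, 3), Add(4, 0))) = Add(Rational(4, 3), Mul(Rational(-1, 3), 4)) = Add(Rational(4, 3), Rational(-4, 3)) = 0)
Function('b')(U) = Mul(2, Pow(U, 3)) (Function('b')(U) = Mul(Add(Mul(1, Add(U, U)), 0), Pow(U, 2)) = Mul(Add(Mul(1, Mul(2, U)), 0), Pow(U, 2)) = Mul(Add(Mul(2, U), 0), Pow(U, 2)) = Mul(Mul(2, U), Pow(U, 2)) = Mul(2, Pow(U, 3)))
Mul(Add(-941, 322), Function('b')(Add(Mul(16, Pow(-5, -1)), Mul(-13, Pow(3, -1))))) = Mul(Add(-941, 322), Mul(2, Pow(Add(Mul(16, Pow(-5, -1)), Mul(-13, Pow(3, -1))), 3))) = Mul(-619, Mul(2, Pow(Add(Mul(16, Rational(-1, 5)), Mul(-13, Rational(1, 3))), 3))) = Mul(-619, Mul(2, Pow(Add(Rational(-16, 5), Rational(-13, 3)), 3))) = Mul(-619, Mul(2, Pow(Rational(-113, 15), 3))) = Mul(-619, Mul(2, Rational(-1442897, 3375))) = Mul(-619, Rational(-2885794, 3375)) = Rational(1786306486, 3375)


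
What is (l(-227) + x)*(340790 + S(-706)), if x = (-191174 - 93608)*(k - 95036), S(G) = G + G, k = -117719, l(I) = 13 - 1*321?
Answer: 20562503764748556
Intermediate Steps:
l(I) = -308 (l(I) = 13 - 321 = -308)
S(G) = 2*G
x = 60588794410 (x = (-191174 - 93608)*(-117719 - 95036) = -284782*(-212755) = 60588794410)
(l(-227) + x)*(340790 + S(-706)) = (-308 + 60588794410)*(340790 + 2*(-706)) = 60588794102*(340790 - 1412) = 60588794102*339378 = 20562503764748556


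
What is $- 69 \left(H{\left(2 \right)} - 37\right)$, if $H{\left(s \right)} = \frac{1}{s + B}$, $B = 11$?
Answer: $\frac{33120}{13} \approx 2547.7$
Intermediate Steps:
$H{\left(s \right)} = \frac{1}{11 + s}$ ($H{\left(s \right)} = \frac{1}{s + 11} = \frac{1}{11 + s}$)
$- 69 \left(H{\left(2 \right)} - 37\right) = - 69 \left(\frac{1}{11 + 2} - 37\right) = - 69 \left(\frac{1}{13} - 37\right) = \left(-69\right) \left(- \frac{480}{13}\right) = \frac{33120}{13}$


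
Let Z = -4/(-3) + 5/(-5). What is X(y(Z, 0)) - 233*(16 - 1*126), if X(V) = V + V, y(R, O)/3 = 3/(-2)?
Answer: 25621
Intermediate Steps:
Z = ⅓ (Z = -4*(-⅓) + 5*(-⅕) = 4/3 - 1 = ⅓ ≈ 0.33333)
y(R, O) = -9/2 (y(R, O) = 3*(3/(-2)) = 3*(3*(-½)) = 3*(-3/2) = -9/2)
X(V) = 2*V
X(y(Z, 0)) - 233*(16 - 1*126) = 2*(-9/2) - 233*(16 - 1*126) = -9 - 233*(16 - 126) = -9 - 233*(-110) = -9 + 25630 = 25621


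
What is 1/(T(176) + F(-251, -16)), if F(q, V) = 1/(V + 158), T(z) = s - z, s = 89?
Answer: -142/12353 ≈ -0.011495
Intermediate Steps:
T(z) = 89 - z
F(q, V) = 1/(158 + V)
1/(T(176) + F(-251, -16)) = 1/((89 - 1*176) + 1/(158 - 16)) = 1/((89 - 176) + 1/142) = 1/(-87 + 1/142) = 1/(-12353/142) = -142/12353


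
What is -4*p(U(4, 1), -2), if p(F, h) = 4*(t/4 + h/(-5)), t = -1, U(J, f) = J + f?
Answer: -12/5 ≈ -2.4000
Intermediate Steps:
p(F, h) = -1 - 4*h/5 (p(F, h) = 4*(-1/4 + h/(-5)) = 4*(-1*¼ + h*(-⅕)) = 4*(-¼ - h/5) = -1 - 4*h/5)
-4*p(U(4, 1), -2) = -4*(-1 - ⅘*(-2)) = -4*(-1 + 8/5) = -4*⅗ = -12/5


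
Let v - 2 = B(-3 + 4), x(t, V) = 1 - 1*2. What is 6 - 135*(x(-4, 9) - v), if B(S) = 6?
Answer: 1221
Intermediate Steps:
x(t, V) = -1 (x(t, V) = 1 - 2 = -1)
v = 8 (v = 2 + 6 = 8)
6 - 135*(x(-4, 9) - v) = 6 - 135*(-1 - 1*8) = 6 - 135*(-1 - 8) = 6 - 135*(-9) = 6 + 1215 = 1221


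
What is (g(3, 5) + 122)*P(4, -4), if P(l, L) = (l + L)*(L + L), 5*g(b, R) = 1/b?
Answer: 0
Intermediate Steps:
g(b, R) = 1/(5*b)
P(l, L) = 2*L*(L + l) (P(l, L) = (L + l)*(2*L) = 2*L*(L + l))
(g(3, 5) + 122)*P(4, -4) = ((1/5)/3 + 122)*(2*(-4)*(-4 + 4)) = ((1/5)*(1/3) + 122)*(2*(-4)*0) = (1/15 + 122)*0 = (1831/15)*0 = 0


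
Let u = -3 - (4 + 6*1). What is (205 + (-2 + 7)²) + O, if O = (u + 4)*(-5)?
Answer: 275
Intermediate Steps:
u = -13 (u = -3 - (4 + 6) = -3 - 1*10 = -3 - 10 = -13)
O = 45 (O = (-13 + 4)*(-5) = -9*(-5) = 45)
(205 + (-2 + 7)²) + O = (205 + (-2 + 7)²) + 45 = (205 + 5²) + 45 = (205 + 25) + 45 = 230 + 45 = 275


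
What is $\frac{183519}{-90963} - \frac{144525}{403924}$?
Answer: $- \frac{3232376153}{1360819956} \approx -2.3753$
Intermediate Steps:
$\frac{183519}{-90963} - \frac{144525}{403924} = 183519 \left(- \frac{1}{90963}\right) - \frac{144525}{403924} = - \frac{6797}{3369} - \frac{144525}{403924} = - \frac{3232376153}{1360819956}$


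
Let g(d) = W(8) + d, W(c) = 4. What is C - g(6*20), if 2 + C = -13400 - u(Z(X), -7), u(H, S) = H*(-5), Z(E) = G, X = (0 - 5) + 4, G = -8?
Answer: -13566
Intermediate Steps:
X = -1 (X = -5 + 4 = -1)
Z(E) = -8
u(H, S) = -5*H
g(d) = 4 + d
C = -13442 (C = -2 + (-13400 - (-5)*(-8)) = -2 + (-13400 - 1*40) = -2 + (-13400 - 40) = -2 - 13440 = -13442)
C - g(6*20) = -13442 - (4 + 6*20) = -13442 - (4 + 120) = -13442 - 1*124 = -13442 - 124 = -13566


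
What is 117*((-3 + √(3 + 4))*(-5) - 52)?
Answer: -4329 - 585*√7 ≈ -5876.8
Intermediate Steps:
117*((-3 + √(3 + 4))*(-5) - 52) = 117*((-3 + √7)*(-5) - 52) = 117*((15 - 5*√7) - 52) = 117*(-37 - 5*√7) = -4329 - 585*√7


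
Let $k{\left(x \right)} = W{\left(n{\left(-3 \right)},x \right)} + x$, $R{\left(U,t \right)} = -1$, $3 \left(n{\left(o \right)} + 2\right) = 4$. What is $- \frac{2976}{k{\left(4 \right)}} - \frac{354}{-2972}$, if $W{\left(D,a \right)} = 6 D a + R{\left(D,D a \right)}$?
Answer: $\frac{4424637}{19318} \approx 229.04$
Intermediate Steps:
$n{\left(o \right)} = - \frac{2}{3}$ ($n{\left(o \right)} = -2 + \frac{1}{3} \cdot 4 = -2 + \frac{4}{3} = - \frac{2}{3}$)
$W{\left(D,a \right)} = -1 + 6 D a$ ($W{\left(D,a \right)} = 6 D a - 1 = -1 + 6 D a$)
$k{\left(x \right)} = -1 - 3 x$ ($k{\left(x \right)} = \left(-1 + 6 \left(- \frac{2}{3}\right) x\right) + x = \left(-1 - 4 x\right) + x = -1 - 3 x$)
$- \frac{2976}{k{\left(4 \right)}} - \frac{354}{-2972} = - \frac{2976}{-1 - 12} - \frac{354}{-2972} = - \frac{2976}{-1 - 12} - - \frac{177}{1486} = - \frac{2976}{-13} + \frac{177}{1486} = \left(-2976\right) \left(- \frac{1}{13}\right) + \frac{177}{1486} = \frac{2976}{13} + \frac{177}{1486} = \frac{4424637}{19318}$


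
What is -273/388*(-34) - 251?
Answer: -44053/194 ≈ -227.08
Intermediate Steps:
-273/388*(-34) - 251 = 4641/194 - 251 = -44053/194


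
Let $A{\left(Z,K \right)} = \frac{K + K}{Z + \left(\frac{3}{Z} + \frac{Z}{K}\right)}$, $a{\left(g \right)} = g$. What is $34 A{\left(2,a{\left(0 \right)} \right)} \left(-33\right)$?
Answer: $0$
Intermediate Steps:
$A{\left(Z,K \right)} = \frac{2 K}{Z + \frac{3}{Z} + \frac{Z}{K}}$
$34 A{\left(2,a{\left(0 \right)} \right)} \left(-33\right) = 34 \cdot 2 \cdot 2 \cdot 0^{2} \frac{1}{2^{2} + 3 \cdot 0 + 0 \cdot 2^{2}} \left(-33\right) = 34 \cdot 2 \cdot 2 \cdot 0 \frac{1}{4 + 0 + 0 \cdot 4} \left(-33\right) = 34 \cdot 2 \cdot 2 \cdot 0 \frac{1}{4 + 0 + 0} \left(-33\right) = 34 \cdot 2 \cdot 2 \cdot 0 \cdot \frac{1}{4} \left(-33\right) = 34 \cdot 0 \left(-33\right) = 0 \left(-33\right) = 0$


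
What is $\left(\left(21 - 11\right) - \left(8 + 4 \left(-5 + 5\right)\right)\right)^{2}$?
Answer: $4$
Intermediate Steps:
$\left(\left(21 - 11\right) - \left(8 + 4 \left(-5 + 5\right)\right)\right)^{2} = \left(\left(21 - 11\right) + \left(\left(-8 - 0\right) + 0\right)\right)^{2} = \left(10 + \left(\left(-8 + 0\right) + 0\right)\right)^{2} = \left(10 + \left(-8 + 0\right)\right)^{2} = \left(10 - 8\right)^{2} = 2^{2} = 4$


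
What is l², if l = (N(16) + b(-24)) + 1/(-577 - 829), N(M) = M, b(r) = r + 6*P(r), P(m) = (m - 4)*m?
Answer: 32010055854049/1976836 ≈ 1.6193e+7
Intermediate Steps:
P(m) = m*(-4 + m) (P(m) = (-4 + m)*m = m*(-4 + m))
b(r) = r + 6*r*(-4 + r) (b(r) = r + 6*(r*(-4 + r)) = r + 6*r*(-4 + r))
l = 5657743/1406 (l = (16 - 24*(-23 + 6*(-24))) + 1/(-577 - 829) = (16 - 24*(-23 - 144)) + 1/(-1406) = (16 - 24*(-167)) - 1/1406 = (16 + 4008) - 1/1406 = 4024 - 1/1406 = 5657743/1406 ≈ 4024.0)
l² = (5657743/1406)² = 32010055854049/1976836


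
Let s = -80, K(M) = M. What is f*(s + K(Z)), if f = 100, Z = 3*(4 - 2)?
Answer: -7400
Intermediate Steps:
Z = 6 (Z = 3*2 = 6)
f*(s + K(Z)) = 100*(-80 + 6) = 100*(-74) = -7400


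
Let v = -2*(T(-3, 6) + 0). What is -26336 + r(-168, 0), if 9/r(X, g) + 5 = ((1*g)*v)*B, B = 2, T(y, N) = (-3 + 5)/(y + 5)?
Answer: -131689/5 ≈ -26338.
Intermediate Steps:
T(y, N) = 2/(5 + y)
v = -2 (v = -2*(2/(5 - 3) + 0) = -2*(2/2 + 0) = -2*(2*(½) + 0) = -2*(1 + 0) = -2*1 = -2)
r(X, g) = 9/(-5 - 4*g) (r(X, g) = 9/(-5 + ((1*g)*(-2))*2) = 9/(-5 + (g*(-2))*2) = 9/(-5 - 2*g*2) = 9/(-5 - 4*g))
-26336 + r(-168, 0) = -26336 + 9/(-5 - 4*0) = -26336 + 9/(-5 + 0) = -26336 + 9/(-5) = -26336 + 9*(-⅕) = -26336 - 9/5 = -131689/5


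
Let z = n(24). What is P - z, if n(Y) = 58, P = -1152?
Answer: -1210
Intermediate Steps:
z = 58
P - z = -1152 - 1*58 = -1152 - 58 = -1210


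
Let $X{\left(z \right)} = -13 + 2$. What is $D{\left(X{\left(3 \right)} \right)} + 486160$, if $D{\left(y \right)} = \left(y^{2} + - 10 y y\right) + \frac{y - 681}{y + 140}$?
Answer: $\frac{62573467}{129} \approx 4.8507 \cdot 10^{5}$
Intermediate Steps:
$X{\left(z \right)} = -11$
$D{\left(y \right)} = - 9 y^{2} + \frac{-681 + y}{140 + y}$ ($D{\left(y \right)} = \left(y^{2} - 10 y^{2}\right) + \frac{-681 + y}{140 + y} = - 9 y^{2} + \frac{-681 + y}{140 + y}$)
$D{\left(X{\left(3 \right)} \right)} + 486160 = \frac{-681 - 11 - 1260 \left(-11\right)^{2} - 9 \left(-11\right)^{3}}{140 - 11} + 486160 = \frac{-681 - 11 - 152460 - -11979}{129} + 486160 = \frac{-681 - 11 - 152460 + 11979}{129} + 486160 = \frac{1}{129} \left(-141173\right) + 486160 = - \frac{141173}{129} + 486160 = \frac{62573467}{129}$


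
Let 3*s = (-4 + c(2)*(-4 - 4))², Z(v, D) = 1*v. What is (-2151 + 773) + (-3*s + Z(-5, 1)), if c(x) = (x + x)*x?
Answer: -6007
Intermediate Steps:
c(x) = 2*x² (c(x) = (2*x)*x = 2*x²)
Z(v, D) = v
s = 4624/3 (s = (-4 + (2*2²)*(-4 - 4))²/3 = (-4 + (2*4)*(-8))²/3 = (-4 + 8*(-8))²/3 = (-4 - 64)²/3 = (⅓)*(-68)² = (⅓)*4624 = 4624/3 ≈ 1541.3)
(-2151 + 773) + (-3*s + Z(-5, 1)) = (-2151 + 773) + (-3*4624/3 - 5) = -1378 + (-4624 - 5) = -1378 - 4629 = -6007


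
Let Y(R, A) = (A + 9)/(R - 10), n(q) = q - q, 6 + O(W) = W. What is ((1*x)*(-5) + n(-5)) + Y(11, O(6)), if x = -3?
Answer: 24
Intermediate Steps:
O(W) = -6 + W
n(q) = 0
Y(R, A) = (9 + A)/(-10 + R)
((1*x)*(-5) + n(-5)) + Y(11, O(6)) = ((1*(-3))*(-5) + 0) + (9 + (-6 + 6))/(-10 + 11) = (-3*(-5) + 0) + (9 + 0)/1 = (15 + 0) + 1*9 = 15 + 9 = 24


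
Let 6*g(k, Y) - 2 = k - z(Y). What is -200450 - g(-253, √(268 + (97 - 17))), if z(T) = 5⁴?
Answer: -200304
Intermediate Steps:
z(T) = 625
g(k, Y) = -623/6 + k/6 (g(k, Y) = ⅓ + (k - 1*625)/6 = ⅓ + (k - 625)/6 = ⅓ + (-625 + k)/6 = ⅓ + (-625/6 + k/6) = -623/6 + k/6)
-200450 - g(-253, √(268 + (97 - 17))) = -200450 - (-623/6 + (⅙)*(-253)) = -200450 - (-623/6 - 253/6) = -200450 - 1*(-146) = -200450 + 146 = -200304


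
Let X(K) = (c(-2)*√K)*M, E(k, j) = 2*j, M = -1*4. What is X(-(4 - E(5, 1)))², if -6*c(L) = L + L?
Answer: -128/9 ≈ -14.222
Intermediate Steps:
M = -4
c(L) = -L/3 (c(L) = -(L + L)/6 = -L/3)
X(K) = -8*√K/3 (X(K) = ((-⅓*(-2))*√K)*(-4) = (2*√K/3)*(-4) = -8*√K/3)
X(-(4 - E(5, 1)))² = (-8*I*√(4 - 2)/3)² = (-8*I*√2/3)² = -128/9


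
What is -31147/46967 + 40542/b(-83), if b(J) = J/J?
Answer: 1904104967/46967 ≈ 40541.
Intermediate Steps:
b(J) = 1
-31147/46967 + 40542/b(-83) = -31147/46967 + 40542/1 = -31147*1/46967 + 40542*1 = -31147/46967 + 40542 = 1904104967/46967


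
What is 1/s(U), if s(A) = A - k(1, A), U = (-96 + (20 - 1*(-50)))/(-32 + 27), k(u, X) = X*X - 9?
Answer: -25/321 ≈ -0.077882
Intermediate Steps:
k(u, X) = -9 + X² (k(u, X) = X² - 9 = -9 + X²)
U = 26/5 (U = (-96 + (20 + 50))/(-5) = (-96 + 70)*(-⅕) = -26*(-⅕) = 26/5 ≈ 5.2000)
s(A) = 9 + A - A² (s(A) = A - (-9 + A²) = A + (9 - A²) = 9 + A - A²)
1/s(U) = 1/(9 + 26/5 - (26/5)²) = 1/(9 + 26/5 - 1*676/25) = 1/(9 + 26/5 - 676/25) = 1/(-321/25) = -25/321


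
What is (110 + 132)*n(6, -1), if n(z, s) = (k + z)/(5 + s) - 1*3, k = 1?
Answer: -605/2 ≈ -302.50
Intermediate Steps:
n(z, s) = -3 + (1 + z)/(5 + s) (n(z, s) = (1 + z)/(5 + s) - 1*3 = (1 + z)/(5 + s) - 3 = -3 + (1 + z)/(5 + s))
(110 + 132)*n(6, -1) = (110 + 132)*((-14 + 6 - 3*(-1))/(5 - 1)) = 242*((-14 + 6 + 3)/4) = 242*((¼)*(-5)) = 242*(-5/4) = -605/2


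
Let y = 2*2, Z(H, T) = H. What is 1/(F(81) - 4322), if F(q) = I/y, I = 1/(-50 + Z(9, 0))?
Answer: -164/708809 ≈ -0.00023137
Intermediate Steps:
y = 4
I = -1/41 (I = 1/(-50 + 9) = 1/(-41) = -1/41 ≈ -0.024390)
F(q) = -1/164 (F(q) = -1/41/4 = -1/41*¼ = -1/164)
1/(F(81) - 4322) = 1/(-1/164 - 4322) = 1/(-708809/164) = -164/708809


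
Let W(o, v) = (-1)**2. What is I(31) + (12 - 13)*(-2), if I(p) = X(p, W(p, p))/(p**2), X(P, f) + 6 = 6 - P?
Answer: 61/31 ≈ 1.9677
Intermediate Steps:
W(o, v) = 1
X(P, f) = -P (X(P, f) = -6 + (6 - P) = -P)
I(p) = -1/p (I(p) = (-p)/(p**2) = (-p)/p**2 = -1/p)
I(31) + (12 - 13)*(-2) = -1/31 + (12 - 13)*(-2) = -1*1/31 - 1*(-2) = -1/31 + 2 = 61/31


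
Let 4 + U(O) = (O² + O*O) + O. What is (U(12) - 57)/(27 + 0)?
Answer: 239/27 ≈ 8.8519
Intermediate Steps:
U(O) = -4 + O + 2*O² (U(O) = -4 + ((O² + O*O) + O) = -4 + ((O² + O²) + O) = -4 + (2*O² + O) = -4 + (O + 2*O²) = -4 + O + 2*O²)
(U(12) - 57)/(27 + 0) = ((-4 + 12 + 2*12²) - 57)/(27 + 0) = ((-4 + 12 + 2*144) - 57)/27 = ((-4 + 12 + 288) - 57)*(1/27) = (296 - 57)*(1/27) = 239*(1/27) = 239/27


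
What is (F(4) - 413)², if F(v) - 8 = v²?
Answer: 151321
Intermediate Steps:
F(v) = 8 + v²
(F(4) - 413)² = ((8 + 4²) - 413)² = ((8 + 16) - 413)² = (24 - 413)² = (-389)² = 151321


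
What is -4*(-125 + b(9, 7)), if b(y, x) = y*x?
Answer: 248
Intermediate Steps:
b(y, x) = x*y
-4*(-125 + b(9, 7)) = -4*(-125 + 7*9) = -4*(-125 + 63) = -4*(-62) = 248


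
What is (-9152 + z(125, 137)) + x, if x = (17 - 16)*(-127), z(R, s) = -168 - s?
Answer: -9584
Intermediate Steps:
x = -127 (x = 1*(-127) = -127)
(-9152 + z(125, 137)) + x = (-9152 + (-168 - 1*137)) - 127 = (-9152 + (-168 - 137)) - 127 = (-9152 - 305) - 127 = -9457 - 127 = -9584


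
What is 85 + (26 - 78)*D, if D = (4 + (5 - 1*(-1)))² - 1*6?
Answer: -4803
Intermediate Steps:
D = 94 (D = (4 + (5 + 1))² - 6 = (4 + 6)² - 6 = 10² - 6 = 100 - 6 = 94)
85 + (26 - 78)*D = 85 + (26 - 78)*94 = 85 - 52*94 = 85 - 4888 = -4803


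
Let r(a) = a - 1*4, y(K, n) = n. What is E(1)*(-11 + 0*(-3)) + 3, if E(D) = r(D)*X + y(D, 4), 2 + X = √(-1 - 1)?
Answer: -107 + 33*I*√2 ≈ -107.0 + 46.669*I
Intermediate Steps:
X = -2 + I*√2 (X = -2 + √(-1 - 1) = -2 + √(-2) = -2 + I*√2 ≈ -2.0 + 1.4142*I)
r(a) = -4 + a (r(a) = a - 4 = -4 + a)
E(D) = 4 + (-4 + D)*(-2 + I*√2) (E(D) = (-4 + D)*(-2 + I*√2) + 4 = 4 + (-4 + D)*(-2 + I*√2))
E(1)*(-11 + 0*(-3)) + 3 = (4 - (-4 + 1)*(2 - I*√2))*(-11 + 0*(-3)) + 3 = (4 - 1*(-3)*(2 - I*√2))*(-11 + 0) + 3 = (4 + (6 - 3*I*√2))*(-11) + 3 = (10 - 3*I*√2)*(-11) + 3 = (-110 + 33*I*√2) + 3 = -107 + 33*I*√2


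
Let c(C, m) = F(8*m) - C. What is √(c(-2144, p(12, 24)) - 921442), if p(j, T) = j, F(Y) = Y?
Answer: I*√919202 ≈ 958.75*I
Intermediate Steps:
c(C, m) = -C + 8*m (c(C, m) = 8*m - C = -C + 8*m)
√(c(-2144, p(12, 24)) - 921442) = √((-1*(-2144) + 8*12) - 921442) = √((2144 + 96) - 921442) = √(2240 - 921442) = √(-919202) = I*√919202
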